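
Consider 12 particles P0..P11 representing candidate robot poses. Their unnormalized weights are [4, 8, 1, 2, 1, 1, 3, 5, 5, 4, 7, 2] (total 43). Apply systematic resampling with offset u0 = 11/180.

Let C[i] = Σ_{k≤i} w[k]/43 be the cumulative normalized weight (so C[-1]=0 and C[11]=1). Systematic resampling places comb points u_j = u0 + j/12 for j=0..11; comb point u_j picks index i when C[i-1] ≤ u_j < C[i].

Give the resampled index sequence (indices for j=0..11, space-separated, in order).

0 1 1 3 5 7 7 8 9 10 10 11

C = [4/43, 12/43, 13/43, 15/43, 16/43, 17/43, 20/43, 25/43, 30/43, 34/43, 41/43, 1]
j=0: u_0=11/180 ∈ [0, 4/43) → index 0
j=1: u_1=13/90 ∈ [4/43, 12/43) → index 1
j=2: u_2=41/180 ∈ [4/43, 12/43) → index 1
j=3: u_3=14/45 ∈ [13/43, 15/43) → index 3
j=4: u_4=71/180 ∈ [16/43, 17/43) → index 5
j=5: u_5=43/90 ∈ [20/43, 25/43) → index 7
j=6: u_6=101/180 ∈ [20/43, 25/43) → index 7
j=7: u_7=29/45 ∈ [25/43, 30/43) → index 8
j=8: u_8=131/180 ∈ [30/43, 34/43) → index 9
j=9: u_9=73/90 ∈ [34/43, 41/43) → index 10
j=10: u_10=161/180 ∈ [34/43, 41/43) → index 10
j=11: u_11=44/45 ∈ [41/43, 1) → index 11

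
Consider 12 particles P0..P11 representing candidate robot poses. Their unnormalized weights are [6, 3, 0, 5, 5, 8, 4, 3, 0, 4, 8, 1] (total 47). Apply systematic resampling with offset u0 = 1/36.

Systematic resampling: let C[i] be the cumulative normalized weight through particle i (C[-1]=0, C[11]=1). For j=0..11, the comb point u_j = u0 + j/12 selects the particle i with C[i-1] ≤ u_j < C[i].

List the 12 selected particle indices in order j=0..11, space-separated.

C = [6/47, 9/47, 9/47, 14/47, 19/47, 27/47, 31/47, 34/47, 34/47, 38/47, 46/47, 1]
j=0: u_0=1/36 ∈ [0, 6/47) → index 0
j=1: u_1=1/9 ∈ [0, 6/47) → index 0
j=2: u_2=7/36 ∈ [9/47, 14/47) → index 3
j=3: u_3=5/18 ∈ [9/47, 14/47) → index 3
j=4: u_4=13/36 ∈ [14/47, 19/47) → index 4
j=5: u_5=4/9 ∈ [19/47, 27/47) → index 5
j=6: u_6=19/36 ∈ [19/47, 27/47) → index 5
j=7: u_7=11/18 ∈ [27/47, 31/47) → index 6
j=8: u_8=25/36 ∈ [31/47, 34/47) → index 7
j=9: u_9=7/9 ∈ [34/47, 38/47) → index 9
j=10: u_10=31/36 ∈ [38/47, 46/47) → index 10
j=11: u_11=17/18 ∈ [38/47, 46/47) → index 10

0 0 3 3 4 5 5 6 7 9 10 10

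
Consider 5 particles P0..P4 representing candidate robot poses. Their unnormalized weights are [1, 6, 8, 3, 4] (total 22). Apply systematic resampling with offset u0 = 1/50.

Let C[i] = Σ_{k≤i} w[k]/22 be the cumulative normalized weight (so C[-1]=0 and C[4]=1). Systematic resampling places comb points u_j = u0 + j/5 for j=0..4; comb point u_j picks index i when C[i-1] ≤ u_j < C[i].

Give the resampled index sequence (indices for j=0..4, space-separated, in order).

C = [1/22, 7/22, 15/22, 9/11, 1]
j=0: u_0=1/50 ∈ [0, 1/22) → index 0
j=1: u_1=11/50 ∈ [1/22, 7/22) → index 1
j=2: u_2=21/50 ∈ [7/22, 15/22) → index 2
j=3: u_3=31/50 ∈ [7/22, 15/22) → index 2
j=4: u_4=41/50 ∈ [9/11, 1) → index 4

0 1 2 2 4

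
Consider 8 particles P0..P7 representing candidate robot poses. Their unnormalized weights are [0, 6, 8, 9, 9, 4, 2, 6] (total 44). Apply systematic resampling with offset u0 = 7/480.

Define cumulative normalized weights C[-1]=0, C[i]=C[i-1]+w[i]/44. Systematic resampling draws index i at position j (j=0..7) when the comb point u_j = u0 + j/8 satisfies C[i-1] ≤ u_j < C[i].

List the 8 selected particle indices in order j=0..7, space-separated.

C = [0, 3/22, 7/22, 23/44, 8/11, 9/11, 19/22, 1]
j=0: u_0=7/480 ∈ [0, 3/22) → index 1
j=1: u_1=67/480 ∈ [3/22, 7/22) → index 2
j=2: u_2=127/480 ∈ [3/22, 7/22) → index 2
j=3: u_3=187/480 ∈ [7/22, 23/44) → index 3
j=4: u_4=247/480 ∈ [7/22, 23/44) → index 3
j=5: u_5=307/480 ∈ [23/44, 8/11) → index 4
j=6: u_6=367/480 ∈ [8/11, 9/11) → index 5
j=7: u_7=427/480 ∈ [19/22, 1) → index 7

1 2 2 3 3 4 5 7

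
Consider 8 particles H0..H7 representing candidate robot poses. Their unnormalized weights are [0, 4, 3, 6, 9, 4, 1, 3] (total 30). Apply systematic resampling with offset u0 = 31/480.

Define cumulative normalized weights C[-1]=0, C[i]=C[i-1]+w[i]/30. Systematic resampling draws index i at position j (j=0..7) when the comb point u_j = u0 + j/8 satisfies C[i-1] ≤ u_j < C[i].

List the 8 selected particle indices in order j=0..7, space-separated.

C = [0, 2/15, 7/30, 13/30, 11/15, 13/15, 9/10, 1]
j=0: u_0=31/480 ∈ [0, 2/15) → index 1
j=1: u_1=91/480 ∈ [2/15, 7/30) → index 2
j=2: u_2=151/480 ∈ [7/30, 13/30) → index 3
j=3: u_3=211/480 ∈ [13/30, 11/15) → index 4
j=4: u_4=271/480 ∈ [13/30, 11/15) → index 4
j=5: u_5=331/480 ∈ [13/30, 11/15) → index 4
j=6: u_6=391/480 ∈ [11/15, 13/15) → index 5
j=7: u_7=451/480 ∈ [9/10, 1) → index 7

1 2 3 4 4 4 5 7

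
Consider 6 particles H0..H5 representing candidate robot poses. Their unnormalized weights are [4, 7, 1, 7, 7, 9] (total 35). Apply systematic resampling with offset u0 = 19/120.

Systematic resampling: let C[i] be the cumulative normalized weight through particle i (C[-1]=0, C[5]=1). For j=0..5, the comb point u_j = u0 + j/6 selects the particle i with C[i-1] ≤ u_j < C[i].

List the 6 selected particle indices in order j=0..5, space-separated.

C = [4/35, 11/35, 12/35, 19/35, 26/35, 1]
j=0: u_0=19/120 ∈ [4/35, 11/35) → index 1
j=1: u_1=13/40 ∈ [11/35, 12/35) → index 2
j=2: u_2=59/120 ∈ [12/35, 19/35) → index 3
j=3: u_3=79/120 ∈ [19/35, 26/35) → index 4
j=4: u_4=33/40 ∈ [26/35, 1) → index 5
j=5: u_5=119/120 ∈ [26/35, 1) → index 5

1 2 3 4 5 5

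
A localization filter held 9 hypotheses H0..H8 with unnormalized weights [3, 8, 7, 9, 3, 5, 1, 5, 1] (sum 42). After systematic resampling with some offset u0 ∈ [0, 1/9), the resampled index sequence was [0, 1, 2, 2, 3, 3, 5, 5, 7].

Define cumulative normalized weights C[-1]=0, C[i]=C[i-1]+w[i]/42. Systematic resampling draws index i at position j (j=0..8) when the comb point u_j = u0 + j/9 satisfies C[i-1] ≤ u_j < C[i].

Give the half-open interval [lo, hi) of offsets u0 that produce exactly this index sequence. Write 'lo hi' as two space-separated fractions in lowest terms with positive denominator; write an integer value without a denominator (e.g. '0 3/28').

1/21 1/18

C = [1/14, 11/42, 3/7, 9/14, 5/7, 5/6, 6/7, 41/42, 1]
j=0 picked index 0: u0 ∈ [0, 1/14)
j=1 picked index 1: u0 ∈ [-5/126, 19/126)
j=2 picked index 2: u0 ∈ [5/126, 13/63)
j=3 picked index 2: u0 ∈ [-1/14, 2/21)
j=4 picked index 3: u0 ∈ [-1/63, 25/126)
j=5 picked index 3: u0 ∈ [-8/63, 11/126)
j=6 picked index 5: u0 ∈ [1/21, 1/6)
j=7 picked index 5: u0 ∈ [-4/63, 1/18)
j=8 picked index 7: u0 ∈ [-2/63, 11/126)
intersection: [1/21, 1/18)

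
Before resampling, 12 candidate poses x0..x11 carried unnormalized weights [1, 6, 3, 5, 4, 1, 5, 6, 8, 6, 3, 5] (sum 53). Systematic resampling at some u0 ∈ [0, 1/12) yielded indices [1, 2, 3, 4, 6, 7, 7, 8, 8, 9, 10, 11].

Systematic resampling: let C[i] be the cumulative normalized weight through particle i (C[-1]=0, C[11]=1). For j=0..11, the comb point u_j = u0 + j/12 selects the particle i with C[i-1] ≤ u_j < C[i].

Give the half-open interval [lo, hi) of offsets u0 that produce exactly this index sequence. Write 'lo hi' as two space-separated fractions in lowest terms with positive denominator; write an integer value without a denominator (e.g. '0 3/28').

C = [1/53, 7/53, 10/53, 15/53, 19/53, 20/53, 25/53, 31/53, 39/53, 45/53, 48/53, 1]
j=0 picked index 1: u0 ∈ [1/53, 7/53)
j=1 picked index 2: u0 ∈ [31/636, 67/636)
j=2 picked index 3: u0 ∈ [7/318, 37/318)
j=3 picked index 4: u0 ∈ [7/212, 23/212)
j=4 picked index 6: u0 ∈ [7/159, 22/159)
j=5 picked index 7: u0 ∈ [35/636, 107/636)
j=6 picked index 7: u0 ∈ [-3/106, 9/106)
j=7 picked index 8: u0 ∈ [1/636, 97/636)
j=8 picked index 8: u0 ∈ [-13/159, 11/159)
j=9 picked index 9: u0 ∈ [-3/212, 21/212)
j=10 picked index 10: u0 ∈ [5/318, 23/318)
j=11 picked index 11: u0 ∈ [-7/636, 1/12)
intersection: [35/636, 11/159)

35/636 11/159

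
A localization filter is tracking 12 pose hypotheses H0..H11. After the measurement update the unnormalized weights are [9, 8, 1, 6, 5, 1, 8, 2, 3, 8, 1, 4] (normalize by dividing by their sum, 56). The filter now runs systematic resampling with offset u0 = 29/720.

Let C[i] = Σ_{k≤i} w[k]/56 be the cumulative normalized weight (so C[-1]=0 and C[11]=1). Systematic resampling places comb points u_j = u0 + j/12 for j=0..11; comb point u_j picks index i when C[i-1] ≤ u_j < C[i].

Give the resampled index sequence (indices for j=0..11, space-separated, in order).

0 0 1 1 3 4 6 6 7 9 9 11

C = [9/56, 17/56, 9/28, 3/7, 29/56, 15/28, 19/28, 5/7, 43/56, 51/56, 13/14, 1]
j=0: u_0=29/720 ∈ [0, 9/56) → index 0
j=1: u_1=89/720 ∈ [0, 9/56) → index 0
j=2: u_2=149/720 ∈ [9/56, 17/56) → index 1
j=3: u_3=209/720 ∈ [9/56, 17/56) → index 1
j=4: u_4=269/720 ∈ [9/28, 3/7) → index 3
j=5: u_5=329/720 ∈ [3/7, 29/56) → index 4
j=6: u_6=389/720 ∈ [15/28, 19/28) → index 6
j=7: u_7=449/720 ∈ [15/28, 19/28) → index 6
j=8: u_8=509/720 ∈ [19/28, 5/7) → index 7
j=9: u_9=569/720 ∈ [43/56, 51/56) → index 9
j=10: u_10=629/720 ∈ [43/56, 51/56) → index 9
j=11: u_11=689/720 ∈ [13/14, 1) → index 11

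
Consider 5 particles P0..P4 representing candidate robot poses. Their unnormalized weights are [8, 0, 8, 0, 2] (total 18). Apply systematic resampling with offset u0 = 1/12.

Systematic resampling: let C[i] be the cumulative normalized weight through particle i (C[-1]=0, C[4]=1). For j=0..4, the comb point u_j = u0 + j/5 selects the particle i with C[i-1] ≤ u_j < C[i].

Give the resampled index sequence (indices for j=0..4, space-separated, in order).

0 0 2 2 2

C = [4/9, 4/9, 8/9, 8/9, 1]
j=0: u_0=1/12 ∈ [0, 4/9) → index 0
j=1: u_1=17/60 ∈ [0, 4/9) → index 0
j=2: u_2=29/60 ∈ [4/9, 8/9) → index 2
j=3: u_3=41/60 ∈ [4/9, 8/9) → index 2
j=4: u_4=53/60 ∈ [4/9, 8/9) → index 2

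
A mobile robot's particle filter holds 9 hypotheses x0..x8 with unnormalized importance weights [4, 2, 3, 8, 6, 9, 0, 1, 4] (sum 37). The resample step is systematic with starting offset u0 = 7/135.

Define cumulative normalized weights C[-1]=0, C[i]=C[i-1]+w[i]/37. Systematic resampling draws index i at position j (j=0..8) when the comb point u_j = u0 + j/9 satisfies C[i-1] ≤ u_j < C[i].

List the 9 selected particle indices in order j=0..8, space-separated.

0 2 3 3 4 4 5 5 8

C = [4/37, 6/37, 9/37, 17/37, 23/37, 32/37, 32/37, 33/37, 1]
j=0: u_0=7/135 ∈ [0, 4/37) → index 0
j=1: u_1=22/135 ∈ [6/37, 9/37) → index 2
j=2: u_2=37/135 ∈ [9/37, 17/37) → index 3
j=3: u_3=52/135 ∈ [9/37, 17/37) → index 3
j=4: u_4=67/135 ∈ [17/37, 23/37) → index 4
j=5: u_5=82/135 ∈ [17/37, 23/37) → index 4
j=6: u_6=97/135 ∈ [23/37, 32/37) → index 5
j=7: u_7=112/135 ∈ [23/37, 32/37) → index 5
j=8: u_8=127/135 ∈ [33/37, 1) → index 8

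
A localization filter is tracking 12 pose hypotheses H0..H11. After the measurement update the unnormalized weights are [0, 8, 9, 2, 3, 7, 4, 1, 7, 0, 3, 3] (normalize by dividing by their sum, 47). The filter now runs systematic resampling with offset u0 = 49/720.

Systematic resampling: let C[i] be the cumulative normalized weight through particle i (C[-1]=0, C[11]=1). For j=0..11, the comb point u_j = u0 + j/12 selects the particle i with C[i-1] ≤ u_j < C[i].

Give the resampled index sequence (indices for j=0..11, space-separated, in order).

C = [0, 8/47, 17/47, 19/47, 22/47, 29/47, 33/47, 34/47, 41/47, 41/47, 44/47, 1]
j=0: u_0=49/720 ∈ [0, 8/47) → index 1
j=1: u_1=109/720 ∈ [0, 8/47) → index 1
j=2: u_2=169/720 ∈ [8/47, 17/47) → index 2
j=3: u_3=229/720 ∈ [8/47, 17/47) → index 2
j=4: u_4=289/720 ∈ [17/47, 19/47) → index 3
j=5: u_5=349/720 ∈ [22/47, 29/47) → index 5
j=6: u_6=409/720 ∈ [22/47, 29/47) → index 5
j=7: u_7=469/720 ∈ [29/47, 33/47) → index 6
j=8: u_8=529/720 ∈ [34/47, 41/47) → index 8
j=9: u_9=589/720 ∈ [34/47, 41/47) → index 8
j=10: u_10=649/720 ∈ [41/47, 44/47) → index 10
j=11: u_11=709/720 ∈ [44/47, 1) → index 11

1 1 2 2 3 5 5 6 8 8 10 11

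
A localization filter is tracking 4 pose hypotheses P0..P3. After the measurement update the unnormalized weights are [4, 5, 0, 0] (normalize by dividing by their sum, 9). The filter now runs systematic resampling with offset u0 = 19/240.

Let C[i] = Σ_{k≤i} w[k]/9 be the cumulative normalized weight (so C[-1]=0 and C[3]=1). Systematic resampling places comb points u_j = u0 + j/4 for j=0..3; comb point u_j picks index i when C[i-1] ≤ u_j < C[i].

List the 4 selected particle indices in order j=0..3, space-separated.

C = [4/9, 1, 1, 1]
j=0: u_0=19/240 ∈ [0, 4/9) → index 0
j=1: u_1=79/240 ∈ [0, 4/9) → index 0
j=2: u_2=139/240 ∈ [4/9, 1) → index 1
j=3: u_3=199/240 ∈ [4/9, 1) → index 1

0 0 1 1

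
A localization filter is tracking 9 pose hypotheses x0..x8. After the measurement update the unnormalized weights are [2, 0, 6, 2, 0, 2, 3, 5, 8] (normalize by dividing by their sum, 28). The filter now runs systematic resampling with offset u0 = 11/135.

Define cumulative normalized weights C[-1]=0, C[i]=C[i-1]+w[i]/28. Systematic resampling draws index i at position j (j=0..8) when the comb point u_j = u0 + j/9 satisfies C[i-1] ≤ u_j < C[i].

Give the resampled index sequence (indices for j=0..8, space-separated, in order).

2 2 3 5 6 7 8 8 8

C = [1/14, 1/14, 2/7, 5/14, 5/14, 3/7, 15/28, 5/7, 1]
j=0: u_0=11/135 ∈ [1/14, 2/7) → index 2
j=1: u_1=26/135 ∈ [1/14, 2/7) → index 2
j=2: u_2=41/135 ∈ [2/7, 5/14) → index 3
j=3: u_3=56/135 ∈ [5/14, 3/7) → index 5
j=4: u_4=71/135 ∈ [3/7, 15/28) → index 6
j=5: u_5=86/135 ∈ [15/28, 5/7) → index 7
j=6: u_6=101/135 ∈ [5/7, 1) → index 8
j=7: u_7=116/135 ∈ [5/7, 1) → index 8
j=8: u_8=131/135 ∈ [5/7, 1) → index 8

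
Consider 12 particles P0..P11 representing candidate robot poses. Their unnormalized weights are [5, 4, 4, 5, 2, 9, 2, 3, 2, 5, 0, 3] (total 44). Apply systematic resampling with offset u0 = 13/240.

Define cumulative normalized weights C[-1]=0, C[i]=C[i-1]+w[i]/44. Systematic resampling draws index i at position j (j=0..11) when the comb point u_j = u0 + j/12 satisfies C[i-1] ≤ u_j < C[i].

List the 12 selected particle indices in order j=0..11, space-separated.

0 1 2 3 3 5 5 5 7 8 9 11

C = [5/44, 9/44, 13/44, 9/22, 5/11, 29/44, 31/44, 17/22, 9/11, 41/44, 41/44, 1]
j=0: u_0=13/240 ∈ [0, 5/44) → index 0
j=1: u_1=11/80 ∈ [5/44, 9/44) → index 1
j=2: u_2=53/240 ∈ [9/44, 13/44) → index 2
j=3: u_3=73/240 ∈ [13/44, 9/22) → index 3
j=4: u_4=31/80 ∈ [13/44, 9/22) → index 3
j=5: u_5=113/240 ∈ [5/11, 29/44) → index 5
j=6: u_6=133/240 ∈ [5/11, 29/44) → index 5
j=7: u_7=51/80 ∈ [5/11, 29/44) → index 5
j=8: u_8=173/240 ∈ [31/44, 17/22) → index 7
j=9: u_9=193/240 ∈ [17/22, 9/11) → index 8
j=10: u_10=71/80 ∈ [9/11, 41/44) → index 9
j=11: u_11=233/240 ∈ [41/44, 1) → index 11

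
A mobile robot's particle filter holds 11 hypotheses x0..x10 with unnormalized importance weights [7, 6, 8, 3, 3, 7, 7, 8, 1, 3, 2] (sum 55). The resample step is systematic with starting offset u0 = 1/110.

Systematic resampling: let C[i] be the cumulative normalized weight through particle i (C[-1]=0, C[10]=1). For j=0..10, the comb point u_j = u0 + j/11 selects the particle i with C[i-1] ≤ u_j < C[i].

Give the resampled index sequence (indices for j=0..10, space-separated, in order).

C = [7/55, 13/55, 21/55, 24/55, 27/55, 34/55, 41/55, 49/55, 10/11, 53/55, 1]
j=0: u_0=1/110 ∈ [0, 7/55) → index 0
j=1: u_1=1/10 ∈ [0, 7/55) → index 0
j=2: u_2=21/110 ∈ [7/55, 13/55) → index 1
j=3: u_3=31/110 ∈ [13/55, 21/55) → index 2
j=4: u_4=41/110 ∈ [13/55, 21/55) → index 2
j=5: u_5=51/110 ∈ [24/55, 27/55) → index 4
j=6: u_6=61/110 ∈ [27/55, 34/55) → index 5
j=7: u_7=71/110 ∈ [34/55, 41/55) → index 6
j=8: u_8=81/110 ∈ [34/55, 41/55) → index 6
j=9: u_9=91/110 ∈ [41/55, 49/55) → index 7
j=10: u_10=101/110 ∈ [10/11, 53/55) → index 9

0 0 1 2 2 4 5 6 6 7 9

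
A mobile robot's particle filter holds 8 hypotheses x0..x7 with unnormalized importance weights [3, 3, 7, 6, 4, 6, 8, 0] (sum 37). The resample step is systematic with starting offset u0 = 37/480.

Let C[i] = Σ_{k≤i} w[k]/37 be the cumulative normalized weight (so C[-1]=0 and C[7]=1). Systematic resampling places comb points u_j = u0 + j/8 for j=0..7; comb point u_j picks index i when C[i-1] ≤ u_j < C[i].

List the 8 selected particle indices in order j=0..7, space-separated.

0 2 2 3 4 5 6 6

C = [3/37, 6/37, 13/37, 19/37, 23/37, 29/37, 1, 1]
j=0: u_0=37/480 ∈ [0, 3/37) → index 0
j=1: u_1=97/480 ∈ [6/37, 13/37) → index 2
j=2: u_2=157/480 ∈ [6/37, 13/37) → index 2
j=3: u_3=217/480 ∈ [13/37, 19/37) → index 3
j=4: u_4=277/480 ∈ [19/37, 23/37) → index 4
j=5: u_5=337/480 ∈ [23/37, 29/37) → index 5
j=6: u_6=397/480 ∈ [29/37, 1) → index 6
j=7: u_7=457/480 ∈ [29/37, 1) → index 6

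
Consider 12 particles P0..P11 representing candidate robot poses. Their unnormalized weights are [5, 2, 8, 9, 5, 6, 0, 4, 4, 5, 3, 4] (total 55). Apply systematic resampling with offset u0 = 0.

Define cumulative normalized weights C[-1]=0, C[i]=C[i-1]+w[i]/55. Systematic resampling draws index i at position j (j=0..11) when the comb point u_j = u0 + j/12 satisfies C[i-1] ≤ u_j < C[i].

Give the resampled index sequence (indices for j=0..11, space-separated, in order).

0 0 2 2 3 3 4 5 7 8 9 10

C = [1/11, 7/55, 3/11, 24/55, 29/55, 7/11, 7/11, 39/55, 43/55, 48/55, 51/55, 1]
j=0: u_0=0 ∈ [0, 1/11) → index 0
j=1: u_1=1/12 ∈ [0, 1/11) → index 0
j=2: u_2=1/6 ∈ [7/55, 3/11) → index 2
j=3: u_3=1/4 ∈ [7/55, 3/11) → index 2
j=4: u_4=1/3 ∈ [3/11, 24/55) → index 3
j=5: u_5=5/12 ∈ [3/11, 24/55) → index 3
j=6: u_6=1/2 ∈ [24/55, 29/55) → index 4
j=7: u_7=7/12 ∈ [29/55, 7/11) → index 5
j=8: u_8=2/3 ∈ [7/11, 39/55) → index 7
j=9: u_9=3/4 ∈ [39/55, 43/55) → index 8
j=10: u_10=5/6 ∈ [43/55, 48/55) → index 9
j=11: u_11=11/12 ∈ [48/55, 51/55) → index 10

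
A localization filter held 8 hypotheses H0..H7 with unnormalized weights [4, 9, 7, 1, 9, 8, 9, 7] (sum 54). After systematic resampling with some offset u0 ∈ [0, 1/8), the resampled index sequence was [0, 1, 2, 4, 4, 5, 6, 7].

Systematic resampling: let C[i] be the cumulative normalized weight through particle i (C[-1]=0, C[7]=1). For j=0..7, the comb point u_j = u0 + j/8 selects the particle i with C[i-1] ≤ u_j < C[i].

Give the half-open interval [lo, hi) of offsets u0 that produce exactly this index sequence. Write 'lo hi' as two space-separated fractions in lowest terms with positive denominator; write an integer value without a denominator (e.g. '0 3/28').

1/72 1/18

C = [2/27, 13/54, 10/27, 7/18, 5/9, 19/27, 47/54, 1]
j=0 picked index 0: u0 ∈ [0, 2/27)
j=1 picked index 1: u0 ∈ [-11/216, 25/216)
j=2 picked index 2: u0 ∈ [-1/108, 13/108)
j=3 picked index 4: u0 ∈ [1/72, 13/72)
j=4 picked index 4: u0 ∈ [-1/9, 1/18)
j=5 picked index 5: u0 ∈ [-5/72, 17/216)
j=6 picked index 6: u0 ∈ [-5/108, 13/108)
j=7 picked index 7: u0 ∈ [-1/216, 1/8)
intersection: [1/72, 1/18)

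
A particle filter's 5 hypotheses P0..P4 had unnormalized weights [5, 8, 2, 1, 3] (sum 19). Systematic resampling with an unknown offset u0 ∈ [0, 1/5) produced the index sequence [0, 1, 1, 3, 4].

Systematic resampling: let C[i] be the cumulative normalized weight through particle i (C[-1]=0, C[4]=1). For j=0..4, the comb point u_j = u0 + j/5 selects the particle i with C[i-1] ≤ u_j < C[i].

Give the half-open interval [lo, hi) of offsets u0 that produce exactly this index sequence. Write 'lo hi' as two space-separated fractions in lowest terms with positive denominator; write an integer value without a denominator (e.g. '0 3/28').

18/95 1/5

C = [5/19, 13/19, 15/19, 16/19, 1]
j=0 picked index 0: u0 ∈ [0, 5/19)
j=1 picked index 1: u0 ∈ [6/95, 46/95)
j=2 picked index 1: u0 ∈ [-13/95, 27/95)
j=3 picked index 3: u0 ∈ [18/95, 23/95)
j=4 picked index 4: u0 ∈ [4/95, 1/5)
intersection: [18/95, 1/5)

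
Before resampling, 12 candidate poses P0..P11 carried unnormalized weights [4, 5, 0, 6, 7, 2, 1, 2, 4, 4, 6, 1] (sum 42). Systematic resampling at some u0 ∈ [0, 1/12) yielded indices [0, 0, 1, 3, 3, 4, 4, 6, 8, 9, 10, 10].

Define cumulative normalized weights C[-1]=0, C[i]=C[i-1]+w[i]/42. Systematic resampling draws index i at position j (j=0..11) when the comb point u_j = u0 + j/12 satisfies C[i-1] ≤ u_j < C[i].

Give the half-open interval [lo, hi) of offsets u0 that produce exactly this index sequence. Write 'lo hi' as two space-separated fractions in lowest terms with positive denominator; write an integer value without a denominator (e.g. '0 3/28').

0 1/84

C = [2/21, 3/14, 3/14, 5/14, 11/21, 4/7, 25/42, 9/14, 31/42, 5/6, 41/42, 1]
j=0 picked index 0: u0 ∈ [0, 2/21)
j=1 picked index 0: u0 ∈ [-1/12, 1/84)
j=2 picked index 1: u0 ∈ [-1/14, 1/21)
j=3 picked index 3: u0 ∈ [-1/28, 3/28)
j=4 picked index 3: u0 ∈ [-5/42, 1/42)
j=5 picked index 4: u0 ∈ [-5/84, 3/28)
j=6 picked index 4: u0 ∈ [-1/7, 1/42)
j=7 picked index 6: u0 ∈ [-1/84, 1/84)
j=8 picked index 8: u0 ∈ [-1/42, 1/14)
j=9 picked index 9: u0 ∈ [-1/84, 1/12)
j=10 picked index 10: u0 ∈ [0, 1/7)
j=11 picked index 10: u0 ∈ [-1/12, 5/84)
intersection: [0, 1/84)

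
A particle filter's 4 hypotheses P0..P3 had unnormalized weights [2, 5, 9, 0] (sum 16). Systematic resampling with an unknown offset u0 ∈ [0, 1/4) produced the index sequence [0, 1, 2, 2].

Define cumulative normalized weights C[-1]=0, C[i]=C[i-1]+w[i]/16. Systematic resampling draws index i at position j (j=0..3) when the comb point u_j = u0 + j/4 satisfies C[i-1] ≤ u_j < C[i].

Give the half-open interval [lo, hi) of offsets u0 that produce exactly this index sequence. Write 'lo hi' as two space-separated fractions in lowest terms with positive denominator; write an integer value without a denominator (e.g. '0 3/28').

C = [1/8, 7/16, 1, 1]
j=0 picked index 0: u0 ∈ [0, 1/8)
j=1 picked index 1: u0 ∈ [-1/8, 3/16)
j=2 picked index 2: u0 ∈ [-1/16, 1/2)
j=3 picked index 2: u0 ∈ [-5/16, 1/4)
intersection: [0, 1/8)

0 1/8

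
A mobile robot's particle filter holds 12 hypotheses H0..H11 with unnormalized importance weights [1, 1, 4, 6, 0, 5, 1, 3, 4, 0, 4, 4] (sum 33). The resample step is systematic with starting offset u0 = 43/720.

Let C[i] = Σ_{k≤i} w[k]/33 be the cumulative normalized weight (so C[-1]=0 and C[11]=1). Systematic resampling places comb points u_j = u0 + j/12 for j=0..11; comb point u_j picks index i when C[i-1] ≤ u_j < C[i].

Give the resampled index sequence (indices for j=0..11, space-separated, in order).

C = [1/33, 2/33, 2/11, 4/11, 4/11, 17/33, 6/11, 7/11, 25/33, 25/33, 29/33, 1]
j=0: u_0=43/720 ∈ [1/33, 2/33) → index 1
j=1: u_1=103/720 ∈ [2/33, 2/11) → index 2
j=2: u_2=163/720 ∈ [2/11, 4/11) → index 3
j=3: u_3=223/720 ∈ [2/11, 4/11) → index 3
j=4: u_4=283/720 ∈ [4/11, 17/33) → index 5
j=5: u_5=343/720 ∈ [4/11, 17/33) → index 5
j=6: u_6=403/720 ∈ [6/11, 7/11) → index 7
j=7: u_7=463/720 ∈ [7/11, 25/33) → index 8
j=8: u_8=523/720 ∈ [7/11, 25/33) → index 8
j=9: u_9=583/720 ∈ [25/33, 29/33) → index 10
j=10: u_10=643/720 ∈ [29/33, 1) → index 11
j=11: u_11=703/720 ∈ [29/33, 1) → index 11

1 2 3 3 5 5 7 8 8 10 11 11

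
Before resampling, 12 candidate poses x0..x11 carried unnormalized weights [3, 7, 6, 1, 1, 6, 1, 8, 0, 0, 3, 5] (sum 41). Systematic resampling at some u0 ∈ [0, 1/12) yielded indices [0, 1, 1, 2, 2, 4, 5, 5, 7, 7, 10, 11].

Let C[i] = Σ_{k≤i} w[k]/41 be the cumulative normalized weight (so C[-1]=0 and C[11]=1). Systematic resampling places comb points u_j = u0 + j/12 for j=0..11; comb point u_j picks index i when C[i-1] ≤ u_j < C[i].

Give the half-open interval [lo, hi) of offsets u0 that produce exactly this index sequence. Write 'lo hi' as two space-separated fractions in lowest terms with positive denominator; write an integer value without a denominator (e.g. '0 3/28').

0 1/492

C = [3/41, 10/41, 16/41, 17/41, 18/41, 24/41, 25/41, 33/41, 33/41, 33/41, 36/41, 1]
j=0 picked index 0: u0 ∈ [0, 3/41)
j=1 picked index 1: u0 ∈ [-5/492, 79/492)
j=2 picked index 1: u0 ∈ [-23/246, 19/246)
j=3 picked index 2: u0 ∈ [-1/164, 23/164)
j=4 picked index 2: u0 ∈ [-11/123, 7/123)
j=5 picked index 4: u0 ∈ [-1/492, 11/492)
j=6 picked index 5: u0 ∈ [-5/82, 7/82)
j=7 picked index 5: u0 ∈ [-71/492, 1/492)
j=8 picked index 7: u0 ∈ [-7/123, 17/123)
j=9 picked index 7: u0 ∈ [-23/164, 9/164)
j=10 picked index 10: u0 ∈ [-7/246, 11/246)
j=11 picked index 11: u0 ∈ [-19/492, 1/12)
intersection: [0, 1/492)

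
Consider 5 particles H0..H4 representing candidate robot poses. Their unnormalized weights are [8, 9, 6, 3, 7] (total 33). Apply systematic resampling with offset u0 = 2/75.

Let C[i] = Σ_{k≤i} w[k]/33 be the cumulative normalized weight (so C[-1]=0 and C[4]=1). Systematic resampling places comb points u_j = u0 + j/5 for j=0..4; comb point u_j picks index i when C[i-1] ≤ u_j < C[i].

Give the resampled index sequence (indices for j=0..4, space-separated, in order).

C = [8/33, 17/33, 23/33, 26/33, 1]
j=0: u_0=2/75 ∈ [0, 8/33) → index 0
j=1: u_1=17/75 ∈ [0, 8/33) → index 0
j=2: u_2=32/75 ∈ [8/33, 17/33) → index 1
j=3: u_3=47/75 ∈ [17/33, 23/33) → index 2
j=4: u_4=62/75 ∈ [26/33, 1) → index 4

0 0 1 2 4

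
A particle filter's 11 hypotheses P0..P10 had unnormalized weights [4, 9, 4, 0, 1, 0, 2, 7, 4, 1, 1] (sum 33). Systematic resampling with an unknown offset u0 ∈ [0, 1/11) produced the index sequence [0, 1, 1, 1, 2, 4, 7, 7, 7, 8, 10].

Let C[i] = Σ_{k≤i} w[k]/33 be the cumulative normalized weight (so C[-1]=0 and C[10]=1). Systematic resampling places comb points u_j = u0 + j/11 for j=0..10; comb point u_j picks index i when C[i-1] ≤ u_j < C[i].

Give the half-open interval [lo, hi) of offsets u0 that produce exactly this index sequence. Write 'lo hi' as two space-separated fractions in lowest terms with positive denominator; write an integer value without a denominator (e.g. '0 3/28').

C = [4/33, 13/33, 17/33, 17/33, 6/11, 6/11, 20/33, 9/11, 31/33, 32/33, 1]
j=0 picked index 0: u0 ∈ [0, 4/33)
j=1 picked index 1: u0 ∈ [1/33, 10/33)
j=2 picked index 1: u0 ∈ [-2/33, 7/33)
j=3 picked index 1: u0 ∈ [-5/33, 4/33)
j=4 picked index 2: u0 ∈ [1/33, 5/33)
j=5 picked index 4: u0 ∈ [2/33, 1/11)
j=6 picked index 7: u0 ∈ [2/33, 3/11)
j=7 picked index 7: u0 ∈ [-1/33, 2/11)
j=8 picked index 7: u0 ∈ [-4/33, 1/11)
j=9 picked index 8: u0 ∈ [0, 4/33)
j=10 picked index 10: u0 ∈ [2/33, 1/11)
intersection: [2/33, 1/11)

2/33 1/11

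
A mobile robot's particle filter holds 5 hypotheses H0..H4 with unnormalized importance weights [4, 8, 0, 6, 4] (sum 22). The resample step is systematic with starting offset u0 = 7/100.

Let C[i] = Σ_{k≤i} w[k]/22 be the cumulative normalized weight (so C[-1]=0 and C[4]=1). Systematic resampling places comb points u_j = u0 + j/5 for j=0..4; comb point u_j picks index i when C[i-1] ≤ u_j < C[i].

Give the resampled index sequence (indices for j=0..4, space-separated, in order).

0 1 1 3 4

C = [2/11, 6/11, 6/11, 9/11, 1]
j=0: u_0=7/100 ∈ [0, 2/11) → index 0
j=1: u_1=27/100 ∈ [2/11, 6/11) → index 1
j=2: u_2=47/100 ∈ [2/11, 6/11) → index 1
j=3: u_3=67/100 ∈ [6/11, 9/11) → index 3
j=4: u_4=87/100 ∈ [9/11, 1) → index 4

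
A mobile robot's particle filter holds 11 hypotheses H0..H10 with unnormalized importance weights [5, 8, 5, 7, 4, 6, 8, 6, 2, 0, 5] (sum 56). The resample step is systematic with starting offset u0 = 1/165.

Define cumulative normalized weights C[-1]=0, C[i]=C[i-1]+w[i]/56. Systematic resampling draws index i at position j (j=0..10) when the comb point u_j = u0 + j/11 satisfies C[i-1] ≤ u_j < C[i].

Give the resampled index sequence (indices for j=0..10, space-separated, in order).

C = [5/56, 13/56, 9/28, 25/56, 29/56, 5/8, 43/56, 7/8, 51/56, 51/56, 1]
j=0: u_0=1/165 ∈ [0, 5/56) → index 0
j=1: u_1=16/165 ∈ [5/56, 13/56) → index 1
j=2: u_2=31/165 ∈ [5/56, 13/56) → index 1
j=3: u_3=46/165 ∈ [13/56, 9/28) → index 2
j=4: u_4=61/165 ∈ [9/28, 25/56) → index 3
j=5: u_5=76/165 ∈ [25/56, 29/56) → index 4
j=6: u_6=91/165 ∈ [29/56, 5/8) → index 5
j=7: u_7=106/165 ∈ [5/8, 43/56) → index 6
j=8: u_8=11/15 ∈ [5/8, 43/56) → index 6
j=9: u_9=136/165 ∈ [43/56, 7/8) → index 7
j=10: u_10=151/165 ∈ [51/56, 1) → index 10

0 1 1 2 3 4 5 6 6 7 10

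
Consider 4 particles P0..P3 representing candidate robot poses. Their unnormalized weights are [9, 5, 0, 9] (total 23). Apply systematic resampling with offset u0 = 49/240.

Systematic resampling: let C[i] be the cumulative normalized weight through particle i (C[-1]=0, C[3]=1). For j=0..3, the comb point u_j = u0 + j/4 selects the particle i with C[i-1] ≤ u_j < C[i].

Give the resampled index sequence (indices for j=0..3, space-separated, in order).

C = [9/23, 14/23, 14/23, 1]
j=0: u_0=49/240 ∈ [0, 9/23) → index 0
j=1: u_1=109/240 ∈ [9/23, 14/23) → index 1
j=2: u_2=169/240 ∈ [14/23, 1) → index 3
j=3: u_3=229/240 ∈ [14/23, 1) → index 3

0 1 3 3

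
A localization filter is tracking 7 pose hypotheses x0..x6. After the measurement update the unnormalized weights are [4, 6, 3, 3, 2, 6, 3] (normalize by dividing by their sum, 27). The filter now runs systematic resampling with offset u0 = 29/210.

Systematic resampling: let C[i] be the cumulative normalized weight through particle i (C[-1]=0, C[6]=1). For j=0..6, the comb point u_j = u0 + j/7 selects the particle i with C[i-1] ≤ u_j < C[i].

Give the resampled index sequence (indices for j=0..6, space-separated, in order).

0 1 2 3 5 5 6

C = [4/27, 10/27, 13/27, 16/27, 2/3, 8/9, 1]
j=0: u_0=29/210 ∈ [0, 4/27) → index 0
j=1: u_1=59/210 ∈ [4/27, 10/27) → index 1
j=2: u_2=89/210 ∈ [10/27, 13/27) → index 2
j=3: u_3=17/30 ∈ [13/27, 16/27) → index 3
j=4: u_4=149/210 ∈ [2/3, 8/9) → index 5
j=5: u_5=179/210 ∈ [2/3, 8/9) → index 5
j=6: u_6=209/210 ∈ [8/9, 1) → index 6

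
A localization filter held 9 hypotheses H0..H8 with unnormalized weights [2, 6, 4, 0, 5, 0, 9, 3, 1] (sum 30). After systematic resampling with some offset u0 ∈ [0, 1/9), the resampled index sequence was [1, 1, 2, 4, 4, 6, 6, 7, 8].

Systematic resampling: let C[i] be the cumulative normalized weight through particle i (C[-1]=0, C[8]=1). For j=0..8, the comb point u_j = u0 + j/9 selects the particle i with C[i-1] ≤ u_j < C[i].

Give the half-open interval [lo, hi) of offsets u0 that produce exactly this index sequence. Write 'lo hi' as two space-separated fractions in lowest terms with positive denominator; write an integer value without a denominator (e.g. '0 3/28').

4/45 1/9

C = [1/15, 4/15, 2/5, 2/5, 17/30, 17/30, 13/15, 29/30, 1]
j=0 picked index 1: u0 ∈ [1/15, 4/15)
j=1 picked index 1: u0 ∈ [-2/45, 7/45)
j=2 picked index 2: u0 ∈ [2/45, 8/45)
j=3 picked index 4: u0 ∈ [1/15, 7/30)
j=4 picked index 4: u0 ∈ [-2/45, 11/90)
j=5 picked index 6: u0 ∈ [1/90, 14/45)
j=6 picked index 6: u0 ∈ [-1/10, 1/5)
j=7 picked index 7: u0 ∈ [4/45, 17/90)
j=8 picked index 8: u0 ∈ [7/90, 1/9)
intersection: [4/45, 1/9)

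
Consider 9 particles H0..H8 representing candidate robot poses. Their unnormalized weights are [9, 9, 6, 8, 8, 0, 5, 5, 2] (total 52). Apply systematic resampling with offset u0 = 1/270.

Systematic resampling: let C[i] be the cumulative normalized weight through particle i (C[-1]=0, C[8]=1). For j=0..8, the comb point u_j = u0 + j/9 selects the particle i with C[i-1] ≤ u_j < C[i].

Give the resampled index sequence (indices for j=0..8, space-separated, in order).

0 0 1 1 2 3 4 6 7

C = [9/52, 9/26, 6/13, 8/13, 10/13, 10/13, 45/52, 25/26, 1]
j=0: u_0=1/270 ∈ [0, 9/52) → index 0
j=1: u_1=31/270 ∈ [0, 9/52) → index 0
j=2: u_2=61/270 ∈ [9/52, 9/26) → index 1
j=3: u_3=91/270 ∈ [9/52, 9/26) → index 1
j=4: u_4=121/270 ∈ [9/26, 6/13) → index 2
j=5: u_5=151/270 ∈ [6/13, 8/13) → index 3
j=6: u_6=181/270 ∈ [8/13, 10/13) → index 4
j=7: u_7=211/270 ∈ [10/13, 45/52) → index 6
j=8: u_8=241/270 ∈ [45/52, 25/26) → index 7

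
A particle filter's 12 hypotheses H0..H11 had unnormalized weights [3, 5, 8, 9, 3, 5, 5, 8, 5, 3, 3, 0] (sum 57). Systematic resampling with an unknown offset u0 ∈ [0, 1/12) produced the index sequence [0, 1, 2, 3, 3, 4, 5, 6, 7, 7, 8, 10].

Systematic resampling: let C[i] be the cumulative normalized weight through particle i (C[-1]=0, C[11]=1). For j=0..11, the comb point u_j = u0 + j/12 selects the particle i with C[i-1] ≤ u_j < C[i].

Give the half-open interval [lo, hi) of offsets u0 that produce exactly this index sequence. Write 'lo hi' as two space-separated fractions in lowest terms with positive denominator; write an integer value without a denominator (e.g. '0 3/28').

7/228 1/19

C = [1/19, 8/57, 16/57, 25/57, 28/57, 11/19, 2/3, 46/57, 17/19, 18/19, 1, 1]
j=0 picked index 0: u0 ∈ [0, 1/19)
j=1 picked index 1: u0 ∈ [-7/228, 13/228)
j=2 picked index 2: u0 ∈ [-1/38, 13/114)
j=3 picked index 3: u0 ∈ [7/228, 43/228)
j=4 picked index 3: u0 ∈ [-1/19, 2/19)
j=5 picked index 4: u0 ∈ [5/228, 17/228)
j=6 picked index 5: u0 ∈ [-1/114, 3/38)
j=7 picked index 6: u0 ∈ [-1/228, 1/12)
j=8 picked index 7: u0 ∈ [0, 8/57)
j=9 picked index 7: u0 ∈ [-1/12, 13/228)
j=10 picked index 8: u0 ∈ [-1/38, 7/114)
j=11 picked index 10: u0 ∈ [7/228, 1/12)
intersection: [7/228, 1/19)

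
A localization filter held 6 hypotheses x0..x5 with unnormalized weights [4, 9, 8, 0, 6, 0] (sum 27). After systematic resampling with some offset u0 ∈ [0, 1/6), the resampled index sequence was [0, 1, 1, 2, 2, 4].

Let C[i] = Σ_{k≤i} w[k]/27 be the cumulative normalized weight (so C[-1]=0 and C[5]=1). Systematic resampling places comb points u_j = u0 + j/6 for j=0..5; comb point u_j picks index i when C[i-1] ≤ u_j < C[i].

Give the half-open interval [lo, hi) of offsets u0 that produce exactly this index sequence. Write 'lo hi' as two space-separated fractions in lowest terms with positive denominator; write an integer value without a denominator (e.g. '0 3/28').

0 1/9

C = [4/27, 13/27, 7/9, 7/9, 1, 1]
j=0 picked index 0: u0 ∈ [0, 4/27)
j=1 picked index 1: u0 ∈ [-1/54, 17/54)
j=2 picked index 1: u0 ∈ [-5/27, 4/27)
j=3 picked index 2: u0 ∈ [-1/54, 5/18)
j=4 picked index 2: u0 ∈ [-5/27, 1/9)
j=5 picked index 4: u0 ∈ [-1/18, 1/6)
intersection: [0, 1/9)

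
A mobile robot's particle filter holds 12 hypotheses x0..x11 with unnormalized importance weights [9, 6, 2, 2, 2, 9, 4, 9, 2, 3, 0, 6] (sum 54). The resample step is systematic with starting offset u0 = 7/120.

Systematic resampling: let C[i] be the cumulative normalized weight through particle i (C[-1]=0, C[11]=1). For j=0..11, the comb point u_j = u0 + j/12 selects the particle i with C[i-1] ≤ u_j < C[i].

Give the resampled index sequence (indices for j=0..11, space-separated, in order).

0 0 1 2 5 5 6 7 7 8 11 11

C = [1/6, 5/18, 17/54, 19/54, 7/18, 5/9, 17/27, 43/54, 5/6, 8/9, 8/9, 1]
j=0: u_0=7/120 ∈ [0, 1/6) → index 0
j=1: u_1=17/120 ∈ [0, 1/6) → index 0
j=2: u_2=9/40 ∈ [1/6, 5/18) → index 1
j=3: u_3=37/120 ∈ [5/18, 17/54) → index 2
j=4: u_4=47/120 ∈ [7/18, 5/9) → index 5
j=5: u_5=19/40 ∈ [7/18, 5/9) → index 5
j=6: u_6=67/120 ∈ [5/9, 17/27) → index 6
j=7: u_7=77/120 ∈ [17/27, 43/54) → index 7
j=8: u_8=29/40 ∈ [17/27, 43/54) → index 7
j=9: u_9=97/120 ∈ [43/54, 5/6) → index 8
j=10: u_10=107/120 ∈ [8/9, 1) → index 11
j=11: u_11=39/40 ∈ [8/9, 1) → index 11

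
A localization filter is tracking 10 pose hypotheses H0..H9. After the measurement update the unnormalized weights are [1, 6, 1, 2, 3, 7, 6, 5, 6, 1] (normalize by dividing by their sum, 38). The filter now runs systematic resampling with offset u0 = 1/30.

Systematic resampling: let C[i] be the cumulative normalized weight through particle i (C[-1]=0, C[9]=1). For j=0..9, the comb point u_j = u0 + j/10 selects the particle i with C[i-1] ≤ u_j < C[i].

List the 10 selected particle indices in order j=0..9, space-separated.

1 1 3 4 5 6 6 7 8 8

C = [1/38, 7/38, 4/19, 5/19, 13/38, 10/19, 13/19, 31/38, 37/38, 1]
j=0: u_0=1/30 ∈ [1/38, 7/38) → index 1
j=1: u_1=2/15 ∈ [1/38, 7/38) → index 1
j=2: u_2=7/30 ∈ [4/19, 5/19) → index 3
j=3: u_3=1/3 ∈ [5/19, 13/38) → index 4
j=4: u_4=13/30 ∈ [13/38, 10/19) → index 5
j=5: u_5=8/15 ∈ [10/19, 13/19) → index 6
j=6: u_6=19/30 ∈ [10/19, 13/19) → index 6
j=7: u_7=11/15 ∈ [13/19, 31/38) → index 7
j=8: u_8=5/6 ∈ [31/38, 37/38) → index 8
j=9: u_9=14/15 ∈ [31/38, 37/38) → index 8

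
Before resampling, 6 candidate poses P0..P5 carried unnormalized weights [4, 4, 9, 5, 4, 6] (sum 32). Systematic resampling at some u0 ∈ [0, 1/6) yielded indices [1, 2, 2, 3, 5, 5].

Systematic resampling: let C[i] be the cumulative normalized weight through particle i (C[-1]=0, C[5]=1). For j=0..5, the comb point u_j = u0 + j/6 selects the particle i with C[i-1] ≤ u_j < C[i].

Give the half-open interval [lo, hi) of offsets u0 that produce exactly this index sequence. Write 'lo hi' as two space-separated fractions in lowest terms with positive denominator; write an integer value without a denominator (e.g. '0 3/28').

7/48 1/6

C = [1/8, 1/4, 17/32, 11/16, 13/16, 1]
j=0 picked index 1: u0 ∈ [1/8, 1/4)
j=1 picked index 2: u0 ∈ [1/12, 35/96)
j=2 picked index 2: u0 ∈ [-1/12, 19/96)
j=3 picked index 3: u0 ∈ [1/32, 3/16)
j=4 picked index 5: u0 ∈ [7/48, 1/3)
j=5 picked index 5: u0 ∈ [-1/48, 1/6)
intersection: [7/48, 1/6)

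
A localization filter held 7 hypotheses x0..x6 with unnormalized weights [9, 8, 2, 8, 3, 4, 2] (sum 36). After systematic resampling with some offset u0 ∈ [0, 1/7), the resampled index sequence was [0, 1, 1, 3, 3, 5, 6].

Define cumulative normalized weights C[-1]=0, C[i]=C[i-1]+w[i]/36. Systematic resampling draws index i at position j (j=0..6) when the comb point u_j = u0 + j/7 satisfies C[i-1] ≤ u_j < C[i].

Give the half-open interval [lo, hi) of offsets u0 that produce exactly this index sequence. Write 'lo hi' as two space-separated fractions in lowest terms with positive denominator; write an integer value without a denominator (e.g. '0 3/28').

C = [1/4, 17/36, 19/36, 3/4, 5/6, 17/18, 1]
j=0 picked index 0: u0 ∈ [0, 1/4)
j=1 picked index 1: u0 ∈ [3/28, 83/252)
j=2 picked index 1: u0 ∈ [-1/28, 47/252)
j=3 picked index 3: u0 ∈ [25/252, 9/28)
j=4 picked index 3: u0 ∈ [-11/252, 5/28)
j=5 picked index 5: u0 ∈ [5/42, 29/126)
j=6 picked index 6: u0 ∈ [11/126, 1/7)
intersection: [5/42, 1/7)

5/42 1/7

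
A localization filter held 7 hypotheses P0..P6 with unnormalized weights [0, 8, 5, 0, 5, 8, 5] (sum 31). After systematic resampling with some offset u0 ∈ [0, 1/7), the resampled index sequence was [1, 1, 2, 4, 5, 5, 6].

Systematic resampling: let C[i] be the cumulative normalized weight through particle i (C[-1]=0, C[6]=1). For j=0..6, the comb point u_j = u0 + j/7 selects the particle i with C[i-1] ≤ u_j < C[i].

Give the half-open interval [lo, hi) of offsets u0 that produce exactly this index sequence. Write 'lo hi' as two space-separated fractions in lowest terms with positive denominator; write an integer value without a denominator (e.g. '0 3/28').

C = [0, 8/31, 13/31, 13/31, 18/31, 26/31, 1]
j=0 picked index 1: u0 ∈ [0, 8/31)
j=1 picked index 1: u0 ∈ [-1/7, 25/217)
j=2 picked index 2: u0 ∈ [-6/217, 29/217)
j=3 picked index 4: u0 ∈ [-2/217, 33/217)
j=4 picked index 5: u0 ∈ [2/217, 58/217)
j=5 picked index 5: u0 ∈ [-29/217, 27/217)
j=6 picked index 6: u0 ∈ [-4/217, 1/7)
intersection: [2/217, 25/217)

2/217 25/217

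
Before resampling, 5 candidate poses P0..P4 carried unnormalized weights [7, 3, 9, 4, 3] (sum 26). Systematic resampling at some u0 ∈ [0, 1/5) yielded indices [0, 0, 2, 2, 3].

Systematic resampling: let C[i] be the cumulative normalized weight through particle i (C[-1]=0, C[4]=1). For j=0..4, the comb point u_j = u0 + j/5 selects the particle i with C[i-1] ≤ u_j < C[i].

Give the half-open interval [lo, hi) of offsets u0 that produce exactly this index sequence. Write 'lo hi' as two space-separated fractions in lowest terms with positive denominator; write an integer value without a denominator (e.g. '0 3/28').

C = [7/26, 5/13, 19/26, 23/26, 1]
j=0 picked index 0: u0 ∈ [0, 7/26)
j=1 picked index 0: u0 ∈ [-1/5, 9/130)
j=2 picked index 2: u0 ∈ [-1/65, 43/130)
j=3 picked index 2: u0 ∈ [-14/65, 17/130)
j=4 picked index 3: u0 ∈ [-9/130, 11/130)
intersection: [0, 9/130)

0 9/130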